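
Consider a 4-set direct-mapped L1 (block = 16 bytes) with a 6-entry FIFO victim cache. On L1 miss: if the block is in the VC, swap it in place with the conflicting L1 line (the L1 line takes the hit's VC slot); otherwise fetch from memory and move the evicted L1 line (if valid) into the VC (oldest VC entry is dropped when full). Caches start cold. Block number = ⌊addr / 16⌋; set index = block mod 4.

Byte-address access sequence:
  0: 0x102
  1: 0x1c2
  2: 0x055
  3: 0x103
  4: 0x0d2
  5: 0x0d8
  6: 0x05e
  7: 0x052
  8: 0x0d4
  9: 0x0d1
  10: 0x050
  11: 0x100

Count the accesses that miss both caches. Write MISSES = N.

MISSES = 4

0: 0x102 (blk 16, set 0) → MISS  vc=[]
1: 0x1c2 (blk 28, set 0) → MISS  vc=[16]
2: 0x55 (blk 5, set 1) → MISS  vc=[16]
3: 0x103 (blk 16, set 0) → VC-HIT  vc=[28]
4: 0xd2 (blk 13, set 1) → MISS  vc=[28, 5]
5: 0xd8 (blk 13, set 1) → L1-HIT  vc=[28, 5]
6: 0x5e (blk 5, set 1) → VC-HIT  vc=[28, 13]
7: 0x52 (blk 5, set 1) → L1-HIT  vc=[28, 13]
8: 0xd4 (blk 13, set 1) → VC-HIT  vc=[28, 5]
9: 0xd1 (blk 13, set 1) → L1-HIT  vc=[28, 5]
10: 0x50 (blk 5, set 1) → VC-HIT  vc=[28, 13]
11: 0x100 (blk 16, set 0) → L1-HIT  vc=[28, 13]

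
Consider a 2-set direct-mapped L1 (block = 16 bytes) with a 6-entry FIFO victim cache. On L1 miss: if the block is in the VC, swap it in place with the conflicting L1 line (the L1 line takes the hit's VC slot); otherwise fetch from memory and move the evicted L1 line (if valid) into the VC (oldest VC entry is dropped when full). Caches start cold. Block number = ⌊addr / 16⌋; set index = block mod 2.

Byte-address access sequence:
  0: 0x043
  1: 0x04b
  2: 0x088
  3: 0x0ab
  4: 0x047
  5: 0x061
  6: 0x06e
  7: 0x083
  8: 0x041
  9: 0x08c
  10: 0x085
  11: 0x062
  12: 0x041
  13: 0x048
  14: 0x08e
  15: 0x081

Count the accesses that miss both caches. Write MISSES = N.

  [0] addr=0x43 blk=4 s=0: MISS | VC []
  [1] addr=0x4b blk=4 s=0: L1-HIT | VC []
  [2] addr=0x88 blk=8 s=0: MISS | VC [4]
  [3] addr=0xab blk=10 s=0: MISS | VC [4, 8]
  [4] addr=0x47 blk=4 s=0: VC-HIT | VC [10, 8]
  [5] addr=0x61 blk=6 s=0: MISS | VC [10, 8, 4]
  [6] addr=0x6e blk=6 s=0: L1-HIT | VC [10, 8, 4]
  [7] addr=0x83 blk=8 s=0: VC-HIT | VC [10, 6, 4]
  [8] addr=0x41 blk=4 s=0: VC-HIT | VC [10, 6, 8]
  [9] addr=0x8c blk=8 s=0: VC-HIT | VC [10, 6, 4]
  [10] addr=0x85 blk=8 s=0: L1-HIT | VC [10, 6, 4]
  [11] addr=0x62 blk=6 s=0: VC-HIT | VC [10, 8, 4]
  [12] addr=0x41 blk=4 s=0: VC-HIT | VC [10, 8, 6]
  [13] addr=0x48 blk=4 s=0: L1-HIT | VC [10, 8, 6]
  [14] addr=0x8e blk=8 s=0: VC-HIT | VC [10, 4, 6]
  [15] addr=0x81 blk=8 s=0: L1-HIT | VC [10, 4, 6]

MISSES = 4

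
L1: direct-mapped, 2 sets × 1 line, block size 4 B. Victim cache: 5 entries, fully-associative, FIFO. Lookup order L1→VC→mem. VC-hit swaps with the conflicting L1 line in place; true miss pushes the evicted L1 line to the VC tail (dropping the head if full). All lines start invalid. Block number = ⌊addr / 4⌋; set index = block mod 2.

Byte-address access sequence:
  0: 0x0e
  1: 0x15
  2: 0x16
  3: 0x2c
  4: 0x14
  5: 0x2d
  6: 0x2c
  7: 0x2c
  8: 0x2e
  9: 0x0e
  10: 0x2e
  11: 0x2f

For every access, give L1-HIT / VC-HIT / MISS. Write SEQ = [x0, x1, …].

SEQ = [MISS, MISS, L1-HIT, MISS, VC-HIT, VC-HIT, L1-HIT, L1-HIT, L1-HIT, VC-HIT, VC-HIT, L1-HIT]

  [0] addr=0xe blk=3 s=1: MISS | VC []
  [1] addr=0x15 blk=5 s=1: MISS | VC [3]
  [2] addr=0x16 blk=5 s=1: L1-HIT | VC [3]
  [3] addr=0x2c blk=11 s=1: MISS | VC [3, 5]
  [4] addr=0x14 blk=5 s=1: VC-HIT | VC [3, 11]
  [5] addr=0x2d blk=11 s=1: VC-HIT | VC [3, 5]
  [6] addr=0x2c blk=11 s=1: L1-HIT | VC [3, 5]
  [7] addr=0x2c blk=11 s=1: L1-HIT | VC [3, 5]
  [8] addr=0x2e blk=11 s=1: L1-HIT | VC [3, 5]
  [9] addr=0xe blk=3 s=1: VC-HIT | VC [11, 5]
  [10] addr=0x2e blk=11 s=1: VC-HIT | VC [3, 5]
  [11] addr=0x2f blk=11 s=1: L1-HIT | VC [3, 5]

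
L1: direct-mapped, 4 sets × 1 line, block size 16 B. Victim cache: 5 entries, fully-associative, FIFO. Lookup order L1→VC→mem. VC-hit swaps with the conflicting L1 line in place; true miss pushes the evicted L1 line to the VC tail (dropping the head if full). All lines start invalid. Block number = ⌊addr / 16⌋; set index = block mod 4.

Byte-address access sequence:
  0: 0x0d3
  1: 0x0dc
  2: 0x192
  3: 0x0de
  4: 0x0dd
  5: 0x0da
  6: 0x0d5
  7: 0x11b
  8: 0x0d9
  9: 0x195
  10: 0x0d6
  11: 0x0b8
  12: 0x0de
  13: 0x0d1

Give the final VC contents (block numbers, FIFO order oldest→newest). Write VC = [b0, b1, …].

VC = [25, 17]

#0 0xd3→b13/s1 MISS; vc=[]
#1 0xdc→b13/s1 L1-HIT; vc=[]
#2 0x192→b25/s1 MISS; vc=[13]
#3 0xde→b13/s1 VC-HIT; vc=[25]
#4 0xdd→b13/s1 L1-HIT; vc=[25]
#5 0xda→b13/s1 L1-HIT; vc=[25]
#6 0xd5→b13/s1 L1-HIT; vc=[25]
#7 0x11b→b17/s1 MISS; vc=[25,13]
#8 0xd9→b13/s1 VC-HIT; vc=[25,17]
#9 0x195→b25/s1 VC-HIT; vc=[13,17]
#10 0xd6→b13/s1 VC-HIT; vc=[25,17]
#11 0xb8→b11/s3 MISS; vc=[25,17]
#12 0xde→b13/s1 L1-HIT; vc=[25,17]
#13 0xd1→b13/s1 L1-HIT; vc=[25,17]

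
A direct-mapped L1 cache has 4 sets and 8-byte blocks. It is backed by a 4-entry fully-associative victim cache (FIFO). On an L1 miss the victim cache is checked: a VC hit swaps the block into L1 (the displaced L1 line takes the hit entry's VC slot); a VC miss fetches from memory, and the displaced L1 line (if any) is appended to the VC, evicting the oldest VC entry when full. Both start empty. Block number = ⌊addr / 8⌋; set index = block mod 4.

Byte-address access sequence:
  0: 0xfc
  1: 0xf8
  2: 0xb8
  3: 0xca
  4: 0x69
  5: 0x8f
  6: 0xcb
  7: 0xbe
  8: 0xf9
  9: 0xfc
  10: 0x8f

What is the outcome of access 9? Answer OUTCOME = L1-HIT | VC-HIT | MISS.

OUTCOME = L1-HIT

#0 0xfc→b31/s3 MISS; vc=[]
#1 0xf8→b31/s3 L1-HIT; vc=[]
#2 0xb8→b23/s3 MISS; vc=[31]
#3 0xca→b25/s1 MISS; vc=[31]
#4 0x69→b13/s1 MISS; vc=[31,25]
#5 0x8f→b17/s1 MISS; vc=[31,25,13]
#6 0xcb→b25/s1 VC-HIT; vc=[31,17,13]
#7 0xbe→b23/s3 L1-HIT; vc=[31,17,13]
#8 0xf9→b31/s3 VC-HIT; vc=[23,17,13]
#9 0xfc→b31/s3 L1-HIT; vc=[23,17,13]
#10 0x8f→b17/s1 VC-HIT; vc=[23,25,13]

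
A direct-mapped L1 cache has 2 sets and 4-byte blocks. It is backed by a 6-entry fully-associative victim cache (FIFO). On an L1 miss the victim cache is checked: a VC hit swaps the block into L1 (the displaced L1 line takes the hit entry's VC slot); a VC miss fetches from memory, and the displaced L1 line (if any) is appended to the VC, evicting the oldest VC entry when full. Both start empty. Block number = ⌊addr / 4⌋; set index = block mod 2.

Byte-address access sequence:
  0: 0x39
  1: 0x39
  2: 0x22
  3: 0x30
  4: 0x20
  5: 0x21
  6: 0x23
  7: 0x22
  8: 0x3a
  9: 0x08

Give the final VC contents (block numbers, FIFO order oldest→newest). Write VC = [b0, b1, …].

#0 0x39→b14/s0 MISS; vc=[]
#1 0x39→b14/s0 L1-HIT; vc=[]
#2 0x22→b8/s0 MISS; vc=[14]
#3 0x30→b12/s0 MISS; vc=[14,8]
#4 0x20→b8/s0 VC-HIT; vc=[14,12]
#5 0x21→b8/s0 L1-HIT; vc=[14,12]
#6 0x23→b8/s0 L1-HIT; vc=[14,12]
#7 0x22→b8/s0 L1-HIT; vc=[14,12]
#8 0x3a→b14/s0 VC-HIT; vc=[8,12]
#9 0x8→b2/s0 MISS; vc=[8,12,14]

VC = [8, 12, 14]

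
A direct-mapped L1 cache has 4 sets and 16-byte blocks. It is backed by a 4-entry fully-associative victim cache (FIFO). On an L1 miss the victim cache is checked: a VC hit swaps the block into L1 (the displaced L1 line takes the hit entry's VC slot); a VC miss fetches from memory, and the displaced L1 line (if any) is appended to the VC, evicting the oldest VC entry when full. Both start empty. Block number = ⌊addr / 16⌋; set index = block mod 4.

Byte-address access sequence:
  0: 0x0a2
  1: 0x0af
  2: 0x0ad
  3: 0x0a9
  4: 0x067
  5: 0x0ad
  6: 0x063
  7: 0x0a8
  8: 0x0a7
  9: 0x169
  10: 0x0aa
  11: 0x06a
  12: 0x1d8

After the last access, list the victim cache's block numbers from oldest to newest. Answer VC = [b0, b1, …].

VC = [10, 22]

  [0] addr=0xa2 blk=10 s=2: MISS | VC []
  [1] addr=0xaf blk=10 s=2: L1-HIT | VC []
  [2] addr=0xad blk=10 s=2: L1-HIT | VC []
  [3] addr=0xa9 blk=10 s=2: L1-HIT | VC []
  [4] addr=0x67 blk=6 s=2: MISS | VC [10]
  [5] addr=0xad blk=10 s=2: VC-HIT | VC [6]
  [6] addr=0x63 blk=6 s=2: VC-HIT | VC [10]
  [7] addr=0xa8 blk=10 s=2: VC-HIT | VC [6]
  [8] addr=0xa7 blk=10 s=2: L1-HIT | VC [6]
  [9] addr=0x169 blk=22 s=2: MISS | VC [6, 10]
  [10] addr=0xaa blk=10 s=2: VC-HIT | VC [6, 22]
  [11] addr=0x6a blk=6 s=2: VC-HIT | VC [10, 22]
  [12] addr=0x1d8 blk=29 s=1: MISS | VC [10, 22]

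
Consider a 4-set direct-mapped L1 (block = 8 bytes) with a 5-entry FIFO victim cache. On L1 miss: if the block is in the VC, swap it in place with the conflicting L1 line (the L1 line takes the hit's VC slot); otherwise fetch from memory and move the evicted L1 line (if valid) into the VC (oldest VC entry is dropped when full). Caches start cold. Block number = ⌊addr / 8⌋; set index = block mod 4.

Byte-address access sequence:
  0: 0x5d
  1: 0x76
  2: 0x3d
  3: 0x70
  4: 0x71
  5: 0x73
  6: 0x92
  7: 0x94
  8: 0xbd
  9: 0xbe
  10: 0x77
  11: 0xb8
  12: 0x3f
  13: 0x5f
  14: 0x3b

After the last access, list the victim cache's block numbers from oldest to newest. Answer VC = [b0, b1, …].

VC = [11, 18, 23]

0: 0x5d (blk 11, set 3) → MISS  vc=[]
1: 0x76 (blk 14, set 2) → MISS  vc=[]
2: 0x3d (blk 7, set 3) → MISS  vc=[11]
3: 0x70 (blk 14, set 2) → L1-HIT  vc=[11]
4: 0x71 (blk 14, set 2) → L1-HIT  vc=[11]
5: 0x73 (blk 14, set 2) → L1-HIT  vc=[11]
6: 0x92 (blk 18, set 2) → MISS  vc=[11, 14]
7: 0x94 (blk 18, set 2) → L1-HIT  vc=[11, 14]
8: 0xbd (blk 23, set 3) → MISS  vc=[11, 14, 7]
9: 0xbe (blk 23, set 3) → L1-HIT  vc=[11, 14, 7]
10: 0x77 (blk 14, set 2) → VC-HIT  vc=[11, 18, 7]
11: 0xb8 (blk 23, set 3) → L1-HIT  vc=[11, 18, 7]
12: 0x3f (blk 7, set 3) → VC-HIT  vc=[11, 18, 23]
13: 0x5f (blk 11, set 3) → VC-HIT  vc=[7, 18, 23]
14: 0x3b (blk 7, set 3) → VC-HIT  vc=[11, 18, 23]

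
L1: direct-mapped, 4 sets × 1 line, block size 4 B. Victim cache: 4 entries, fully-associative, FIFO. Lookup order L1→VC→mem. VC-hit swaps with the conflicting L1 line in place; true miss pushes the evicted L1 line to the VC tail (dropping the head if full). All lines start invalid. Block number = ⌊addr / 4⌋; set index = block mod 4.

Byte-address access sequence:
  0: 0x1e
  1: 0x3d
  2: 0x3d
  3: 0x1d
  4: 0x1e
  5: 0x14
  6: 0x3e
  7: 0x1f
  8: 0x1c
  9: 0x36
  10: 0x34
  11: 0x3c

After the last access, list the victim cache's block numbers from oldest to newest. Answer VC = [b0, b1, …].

#0 0x1e→b7/s3 MISS; vc=[]
#1 0x3d→b15/s3 MISS; vc=[7]
#2 0x3d→b15/s3 L1-HIT; vc=[7]
#3 0x1d→b7/s3 VC-HIT; vc=[15]
#4 0x1e→b7/s3 L1-HIT; vc=[15]
#5 0x14→b5/s1 MISS; vc=[15]
#6 0x3e→b15/s3 VC-HIT; vc=[7]
#7 0x1f→b7/s3 VC-HIT; vc=[15]
#8 0x1c→b7/s3 L1-HIT; vc=[15]
#9 0x36→b13/s1 MISS; vc=[15,5]
#10 0x34→b13/s1 L1-HIT; vc=[15,5]
#11 0x3c→b15/s3 VC-HIT; vc=[7,5]

VC = [7, 5]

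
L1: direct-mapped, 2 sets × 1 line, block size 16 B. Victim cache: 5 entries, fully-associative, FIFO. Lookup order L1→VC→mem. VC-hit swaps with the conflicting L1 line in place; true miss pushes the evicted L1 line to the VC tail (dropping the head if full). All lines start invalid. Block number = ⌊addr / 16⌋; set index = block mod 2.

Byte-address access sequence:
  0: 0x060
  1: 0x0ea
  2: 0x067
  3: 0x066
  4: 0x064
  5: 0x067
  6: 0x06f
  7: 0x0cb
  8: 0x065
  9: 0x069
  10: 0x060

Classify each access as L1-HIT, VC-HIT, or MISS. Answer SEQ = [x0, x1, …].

SEQ = [MISS, MISS, VC-HIT, L1-HIT, L1-HIT, L1-HIT, L1-HIT, MISS, VC-HIT, L1-HIT, L1-HIT]

0: 0x60 (blk 6, set 0) → MISS  vc=[]
1: 0xea (blk 14, set 0) → MISS  vc=[6]
2: 0x67 (blk 6, set 0) → VC-HIT  vc=[14]
3: 0x66 (blk 6, set 0) → L1-HIT  vc=[14]
4: 0x64 (blk 6, set 0) → L1-HIT  vc=[14]
5: 0x67 (blk 6, set 0) → L1-HIT  vc=[14]
6: 0x6f (blk 6, set 0) → L1-HIT  vc=[14]
7: 0xcb (blk 12, set 0) → MISS  vc=[14, 6]
8: 0x65 (blk 6, set 0) → VC-HIT  vc=[14, 12]
9: 0x69 (blk 6, set 0) → L1-HIT  vc=[14, 12]
10: 0x60 (blk 6, set 0) → L1-HIT  vc=[14, 12]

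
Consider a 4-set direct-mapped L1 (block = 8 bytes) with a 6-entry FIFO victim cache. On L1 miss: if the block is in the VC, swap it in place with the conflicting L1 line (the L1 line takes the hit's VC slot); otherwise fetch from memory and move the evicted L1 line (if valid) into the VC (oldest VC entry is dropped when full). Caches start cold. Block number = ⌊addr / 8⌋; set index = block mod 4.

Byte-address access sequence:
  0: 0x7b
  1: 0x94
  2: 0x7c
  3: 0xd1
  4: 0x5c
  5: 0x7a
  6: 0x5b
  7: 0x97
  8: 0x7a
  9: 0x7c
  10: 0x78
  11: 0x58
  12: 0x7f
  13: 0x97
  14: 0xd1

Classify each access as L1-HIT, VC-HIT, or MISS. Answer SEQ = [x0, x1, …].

0: 0x7b (blk 15, set 3) → MISS  vc=[]
1: 0x94 (blk 18, set 2) → MISS  vc=[]
2: 0x7c (blk 15, set 3) → L1-HIT  vc=[]
3: 0xd1 (blk 26, set 2) → MISS  vc=[18]
4: 0x5c (blk 11, set 3) → MISS  vc=[18, 15]
5: 0x7a (blk 15, set 3) → VC-HIT  vc=[18, 11]
6: 0x5b (blk 11, set 3) → VC-HIT  vc=[18, 15]
7: 0x97 (blk 18, set 2) → VC-HIT  vc=[26, 15]
8: 0x7a (blk 15, set 3) → VC-HIT  vc=[26, 11]
9: 0x7c (blk 15, set 3) → L1-HIT  vc=[26, 11]
10: 0x78 (blk 15, set 3) → L1-HIT  vc=[26, 11]
11: 0x58 (blk 11, set 3) → VC-HIT  vc=[26, 15]
12: 0x7f (blk 15, set 3) → VC-HIT  vc=[26, 11]
13: 0x97 (blk 18, set 2) → L1-HIT  vc=[26, 11]
14: 0xd1 (blk 26, set 2) → VC-HIT  vc=[18, 11]

SEQ = [MISS, MISS, L1-HIT, MISS, MISS, VC-HIT, VC-HIT, VC-HIT, VC-HIT, L1-HIT, L1-HIT, VC-HIT, VC-HIT, L1-HIT, VC-HIT]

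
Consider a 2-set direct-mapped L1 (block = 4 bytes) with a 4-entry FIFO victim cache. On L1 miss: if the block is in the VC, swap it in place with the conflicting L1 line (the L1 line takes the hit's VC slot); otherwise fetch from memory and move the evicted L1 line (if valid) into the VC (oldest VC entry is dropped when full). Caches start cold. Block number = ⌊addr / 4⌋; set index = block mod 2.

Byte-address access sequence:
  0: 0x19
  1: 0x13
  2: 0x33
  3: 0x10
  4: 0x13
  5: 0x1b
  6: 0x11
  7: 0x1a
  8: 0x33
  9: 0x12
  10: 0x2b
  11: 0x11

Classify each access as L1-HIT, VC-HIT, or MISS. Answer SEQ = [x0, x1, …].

SEQ = [MISS, MISS, MISS, VC-HIT, L1-HIT, VC-HIT, VC-HIT, VC-HIT, VC-HIT, VC-HIT, MISS, VC-HIT]

  [0] addr=0x19 blk=6 s=0: MISS | VC []
  [1] addr=0x13 blk=4 s=0: MISS | VC [6]
  [2] addr=0x33 blk=12 s=0: MISS | VC [6, 4]
  [3] addr=0x10 blk=4 s=0: VC-HIT | VC [6, 12]
  [4] addr=0x13 blk=4 s=0: L1-HIT | VC [6, 12]
  [5] addr=0x1b blk=6 s=0: VC-HIT | VC [4, 12]
  [6] addr=0x11 blk=4 s=0: VC-HIT | VC [6, 12]
  [7] addr=0x1a blk=6 s=0: VC-HIT | VC [4, 12]
  [8] addr=0x33 blk=12 s=0: VC-HIT | VC [4, 6]
  [9] addr=0x12 blk=4 s=0: VC-HIT | VC [12, 6]
  [10] addr=0x2b blk=10 s=0: MISS | VC [12, 6, 4]
  [11] addr=0x11 blk=4 s=0: VC-HIT | VC [12, 6, 10]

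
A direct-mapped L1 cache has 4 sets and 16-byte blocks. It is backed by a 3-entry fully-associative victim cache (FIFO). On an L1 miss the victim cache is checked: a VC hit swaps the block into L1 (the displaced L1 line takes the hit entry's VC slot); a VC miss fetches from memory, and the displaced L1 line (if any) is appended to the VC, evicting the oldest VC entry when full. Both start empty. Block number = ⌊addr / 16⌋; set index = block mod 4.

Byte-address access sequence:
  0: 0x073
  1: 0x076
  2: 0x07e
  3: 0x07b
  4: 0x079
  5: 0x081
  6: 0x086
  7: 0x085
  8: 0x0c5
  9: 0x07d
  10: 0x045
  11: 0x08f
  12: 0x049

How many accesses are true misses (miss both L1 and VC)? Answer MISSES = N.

MISSES = 4

0: 0x73 (blk 7, set 3) → MISS  vc=[]
1: 0x76 (blk 7, set 3) → L1-HIT  vc=[]
2: 0x7e (blk 7, set 3) → L1-HIT  vc=[]
3: 0x7b (blk 7, set 3) → L1-HIT  vc=[]
4: 0x79 (blk 7, set 3) → L1-HIT  vc=[]
5: 0x81 (blk 8, set 0) → MISS  vc=[]
6: 0x86 (blk 8, set 0) → L1-HIT  vc=[]
7: 0x85 (blk 8, set 0) → L1-HIT  vc=[]
8: 0xc5 (blk 12, set 0) → MISS  vc=[8]
9: 0x7d (blk 7, set 3) → L1-HIT  vc=[8]
10: 0x45 (blk 4, set 0) → MISS  vc=[8, 12]
11: 0x8f (blk 8, set 0) → VC-HIT  vc=[4, 12]
12: 0x49 (blk 4, set 0) → VC-HIT  vc=[8, 12]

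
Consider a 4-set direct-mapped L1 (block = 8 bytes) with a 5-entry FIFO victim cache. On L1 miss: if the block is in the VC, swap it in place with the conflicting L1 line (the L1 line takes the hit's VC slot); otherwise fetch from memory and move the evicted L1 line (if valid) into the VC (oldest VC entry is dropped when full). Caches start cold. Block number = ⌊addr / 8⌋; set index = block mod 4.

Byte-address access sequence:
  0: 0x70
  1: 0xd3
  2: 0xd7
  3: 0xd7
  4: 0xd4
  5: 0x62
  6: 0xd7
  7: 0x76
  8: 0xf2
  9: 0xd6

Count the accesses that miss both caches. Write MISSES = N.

0: 0x70 (blk 14, set 2) → MISS  vc=[]
1: 0xd3 (blk 26, set 2) → MISS  vc=[14]
2: 0xd7 (blk 26, set 2) → L1-HIT  vc=[14]
3: 0xd7 (blk 26, set 2) → L1-HIT  vc=[14]
4: 0xd4 (blk 26, set 2) → L1-HIT  vc=[14]
5: 0x62 (blk 12, set 0) → MISS  vc=[14]
6: 0xd7 (blk 26, set 2) → L1-HIT  vc=[14]
7: 0x76 (blk 14, set 2) → VC-HIT  vc=[26]
8: 0xf2 (blk 30, set 2) → MISS  vc=[26, 14]
9: 0xd6 (blk 26, set 2) → VC-HIT  vc=[30, 14]

MISSES = 4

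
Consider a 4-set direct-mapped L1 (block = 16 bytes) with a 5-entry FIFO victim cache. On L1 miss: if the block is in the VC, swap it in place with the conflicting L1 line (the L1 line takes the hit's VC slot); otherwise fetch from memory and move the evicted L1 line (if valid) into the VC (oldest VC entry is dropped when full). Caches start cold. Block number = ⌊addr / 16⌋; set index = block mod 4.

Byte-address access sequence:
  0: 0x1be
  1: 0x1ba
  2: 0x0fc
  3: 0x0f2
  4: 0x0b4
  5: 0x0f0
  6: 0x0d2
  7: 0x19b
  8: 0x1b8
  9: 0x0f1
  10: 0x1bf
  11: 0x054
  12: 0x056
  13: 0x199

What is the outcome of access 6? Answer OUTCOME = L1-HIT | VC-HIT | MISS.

  [0] addr=0x1be blk=27 s=3: MISS | VC []
  [1] addr=0x1ba blk=27 s=3: L1-HIT | VC []
  [2] addr=0xfc blk=15 s=3: MISS | VC [27]
  [3] addr=0xf2 blk=15 s=3: L1-HIT | VC [27]
  [4] addr=0xb4 blk=11 s=3: MISS | VC [27, 15]
  [5] addr=0xf0 blk=15 s=3: VC-HIT | VC [27, 11]
  [6] addr=0xd2 blk=13 s=1: MISS | VC [27, 11]
  [7] addr=0x19b blk=25 s=1: MISS | VC [27, 11, 13]
  [8] addr=0x1b8 blk=27 s=3: VC-HIT | VC [15, 11, 13]
  [9] addr=0xf1 blk=15 s=3: VC-HIT | VC [27, 11, 13]
  [10] addr=0x1bf blk=27 s=3: VC-HIT | VC [15, 11, 13]
  [11] addr=0x54 blk=5 s=1: MISS | VC [15, 11, 13, 25]
  [12] addr=0x56 blk=5 s=1: L1-HIT | VC [15, 11, 13, 25]
  [13] addr=0x199 blk=25 s=1: VC-HIT | VC [15, 11, 13, 5]

OUTCOME = MISS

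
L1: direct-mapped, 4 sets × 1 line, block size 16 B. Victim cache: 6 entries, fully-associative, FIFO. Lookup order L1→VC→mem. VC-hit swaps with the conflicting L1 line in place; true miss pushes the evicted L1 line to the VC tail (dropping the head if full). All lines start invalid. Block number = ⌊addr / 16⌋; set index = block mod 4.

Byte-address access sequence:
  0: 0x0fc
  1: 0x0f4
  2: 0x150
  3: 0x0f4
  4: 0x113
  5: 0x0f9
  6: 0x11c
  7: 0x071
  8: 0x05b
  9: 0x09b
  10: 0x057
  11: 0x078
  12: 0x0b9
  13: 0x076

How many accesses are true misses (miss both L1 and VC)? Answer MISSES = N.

0: 0xfc (blk 15, set 3) → MISS  vc=[]
1: 0xf4 (blk 15, set 3) → L1-HIT  vc=[]
2: 0x150 (blk 21, set 1) → MISS  vc=[]
3: 0xf4 (blk 15, set 3) → L1-HIT  vc=[]
4: 0x113 (blk 17, set 1) → MISS  vc=[21]
5: 0xf9 (blk 15, set 3) → L1-HIT  vc=[21]
6: 0x11c (blk 17, set 1) → L1-HIT  vc=[21]
7: 0x71 (blk 7, set 3) → MISS  vc=[21, 15]
8: 0x5b (blk 5, set 1) → MISS  vc=[21, 15, 17]
9: 0x9b (blk 9, set 1) → MISS  vc=[21, 15, 17, 5]
10: 0x57 (blk 5, set 1) → VC-HIT  vc=[21, 15, 17, 9]
11: 0x78 (blk 7, set 3) → L1-HIT  vc=[21, 15, 17, 9]
12: 0xb9 (blk 11, set 3) → MISS  vc=[21, 15, 17, 9, 7]
13: 0x76 (blk 7, set 3) → VC-HIT  vc=[21, 15, 17, 9, 11]

MISSES = 7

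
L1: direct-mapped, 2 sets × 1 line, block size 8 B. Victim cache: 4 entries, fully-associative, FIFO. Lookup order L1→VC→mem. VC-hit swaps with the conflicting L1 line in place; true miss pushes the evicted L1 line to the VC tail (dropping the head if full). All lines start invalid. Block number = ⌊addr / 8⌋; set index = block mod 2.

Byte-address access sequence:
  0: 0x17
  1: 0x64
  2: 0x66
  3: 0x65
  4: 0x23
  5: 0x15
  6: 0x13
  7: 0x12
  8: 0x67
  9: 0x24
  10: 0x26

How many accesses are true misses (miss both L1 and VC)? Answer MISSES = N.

MISSES = 3

#0 0x17→b2/s0 MISS; vc=[]
#1 0x64→b12/s0 MISS; vc=[2]
#2 0x66→b12/s0 L1-HIT; vc=[2]
#3 0x65→b12/s0 L1-HIT; vc=[2]
#4 0x23→b4/s0 MISS; vc=[2,12]
#5 0x15→b2/s0 VC-HIT; vc=[4,12]
#6 0x13→b2/s0 L1-HIT; vc=[4,12]
#7 0x12→b2/s0 L1-HIT; vc=[4,12]
#8 0x67→b12/s0 VC-HIT; vc=[4,2]
#9 0x24→b4/s0 VC-HIT; vc=[12,2]
#10 0x26→b4/s0 L1-HIT; vc=[12,2]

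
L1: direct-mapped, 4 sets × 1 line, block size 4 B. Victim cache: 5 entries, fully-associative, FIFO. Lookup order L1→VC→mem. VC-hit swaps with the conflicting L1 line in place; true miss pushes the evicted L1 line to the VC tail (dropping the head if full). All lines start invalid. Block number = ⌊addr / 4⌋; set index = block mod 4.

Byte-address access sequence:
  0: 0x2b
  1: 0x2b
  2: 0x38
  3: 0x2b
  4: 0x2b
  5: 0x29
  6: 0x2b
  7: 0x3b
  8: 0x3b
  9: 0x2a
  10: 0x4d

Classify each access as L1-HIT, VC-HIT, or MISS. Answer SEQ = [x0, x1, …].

SEQ = [MISS, L1-HIT, MISS, VC-HIT, L1-HIT, L1-HIT, L1-HIT, VC-HIT, L1-HIT, VC-HIT, MISS]

  [0] addr=0x2b blk=10 s=2: MISS | VC []
  [1] addr=0x2b blk=10 s=2: L1-HIT | VC []
  [2] addr=0x38 blk=14 s=2: MISS | VC [10]
  [3] addr=0x2b blk=10 s=2: VC-HIT | VC [14]
  [4] addr=0x2b blk=10 s=2: L1-HIT | VC [14]
  [5] addr=0x29 blk=10 s=2: L1-HIT | VC [14]
  [6] addr=0x2b blk=10 s=2: L1-HIT | VC [14]
  [7] addr=0x3b blk=14 s=2: VC-HIT | VC [10]
  [8] addr=0x3b blk=14 s=2: L1-HIT | VC [10]
  [9] addr=0x2a blk=10 s=2: VC-HIT | VC [14]
  [10] addr=0x4d blk=19 s=3: MISS | VC [14]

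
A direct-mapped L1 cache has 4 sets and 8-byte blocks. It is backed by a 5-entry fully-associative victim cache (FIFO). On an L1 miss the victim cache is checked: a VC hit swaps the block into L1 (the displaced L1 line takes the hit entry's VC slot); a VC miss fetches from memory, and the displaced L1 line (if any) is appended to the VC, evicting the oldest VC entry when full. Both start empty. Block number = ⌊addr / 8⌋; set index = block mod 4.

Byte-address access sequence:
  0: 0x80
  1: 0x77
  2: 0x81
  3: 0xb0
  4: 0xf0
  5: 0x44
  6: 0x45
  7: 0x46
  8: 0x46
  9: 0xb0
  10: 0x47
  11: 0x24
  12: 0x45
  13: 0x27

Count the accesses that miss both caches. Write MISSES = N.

#0 0x80→b16/s0 MISS; vc=[]
#1 0x77→b14/s2 MISS; vc=[]
#2 0x81→b16/s0 L1-HIT; vc=[]
#3 0xb0→b22/s2 MISS; vc=[14]
#4 0xf0→b30/s2 MISS; vc=[14,22]
#5 0x44→b8/s0 MISS; vc=[14,22,16]
#6 0x45→b8/s0 L1-HIT; vc=[14,22,16]
#7 0x46→b8/s0 L1-HIT; vc=[14,22,16]
#8 0x46→b8/s0 L1-HIT; vc=[14,22,16]
#9 0xb0→b22/s2 VC-HIT; vc=[14,30,16]
#10 0x47→b8/s0 L1-HIT; vc=[14,30,16]
#11 0x24→b4/s0 MISS; vc=[14,30,16,8]
#12 0x45→b8/s0 VC-HIT; vc=[14,30,16,4]
#13 0x27→b4/s0 VC-HIT; vc=[14,30,16,8]

MISSES = 6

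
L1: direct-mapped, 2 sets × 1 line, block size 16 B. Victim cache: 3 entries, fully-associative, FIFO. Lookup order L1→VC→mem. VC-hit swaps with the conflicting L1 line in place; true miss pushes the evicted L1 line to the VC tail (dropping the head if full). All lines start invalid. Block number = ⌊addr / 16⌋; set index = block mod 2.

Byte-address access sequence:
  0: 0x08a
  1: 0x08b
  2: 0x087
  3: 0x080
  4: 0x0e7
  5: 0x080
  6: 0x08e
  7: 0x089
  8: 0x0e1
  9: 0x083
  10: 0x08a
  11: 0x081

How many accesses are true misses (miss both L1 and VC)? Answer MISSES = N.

0: 0x8a (blk 8, set 0) → MISS  vc=[]
1: 0x8b (blk 8, set 0) → L1-HIT  vc=[]
2: 0x87 (blk 8, set 0) → L1-HIT  vc=[]
3: 0x80 (blk 8, set 0) → L1-HIT  vc=[]
4: 0xe7 (blk 14, set 0) → MISS  vc=[8]
5: 0x80 (blk 8, set 0) → VC-HIT  vc=[14]
6: 0x8e (blk 8, set 0) → L1-HIT  vc=[14]
7: 0x89 (blk 8, set 0) → L1-HIT  vc=[14]
8: 0xe1 (blk 14, set 0) → VC-HIT  vc=[8]
9: 0x83 (blk 8, set 0) → VC-HIT  vc=[14]
10: 0x8a (blk 8, set 0) → L1-HIT  vc=[14]
11: 0x81 (blk 8, set 0) → L1-HIT  vc=[14]

MISSES = 2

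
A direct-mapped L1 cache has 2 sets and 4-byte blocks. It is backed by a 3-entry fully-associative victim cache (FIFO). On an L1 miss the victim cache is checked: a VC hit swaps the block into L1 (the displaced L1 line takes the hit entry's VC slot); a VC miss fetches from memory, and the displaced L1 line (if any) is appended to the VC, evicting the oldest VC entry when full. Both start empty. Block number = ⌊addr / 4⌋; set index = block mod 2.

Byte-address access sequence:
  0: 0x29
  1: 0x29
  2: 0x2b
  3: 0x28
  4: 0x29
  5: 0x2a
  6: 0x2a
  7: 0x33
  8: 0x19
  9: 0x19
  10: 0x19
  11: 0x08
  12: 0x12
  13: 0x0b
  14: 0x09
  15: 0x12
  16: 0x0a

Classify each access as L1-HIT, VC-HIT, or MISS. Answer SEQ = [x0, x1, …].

#0 0x29→b10/s0 MISS; vc=[]
#1 0x29→b10/s0 L1-HIT; vc=[]
#2 0x2b→b10/s0 L1-HIT; vc=[]
#3 0x28→b10/s0 L1-HIT; vc=[]
#4 0x29→b10/s0 L1-HIT; vc=[]
#5 0x2a→b10/s0 L1-HIT; vc=[]
#6 0x2a→b10/s0 L1-HIT; vc=[]
#7 0x33→b12/s0 MISS; vc=[10]
#8 0x19→b6/s0 MISS; vc=[10,12]
#9 0x19→b6/s0 L1-HIT; vc=[10,12]
#10 0x19→b6/s0 L1-HIT; vc=[10,12]
#11 0x8→b2/s0 MISS; vc=[10,12,6]
#12 0x12→b4/s0 MISS; vc=[12,6,2]
#13 0xb→b2/s0 VC-HIT; vc=[12,6,4]
#14 0x9→b2/s0 L1-HIT; vc=[12,6,4]
#15 0x12→b4/s0 VC-HIT; vc=[12,6,2]
#16 0xa→b2/s0 VC-HIT; vc=[12,6,4]

SEQ = [MISS, L1-HIT, L1-HIT, L1-HIT, L1-HIT, L1-HIT, L1-HIT, MISS, MISS, L1-HIT, L1-HIT, MISS, MISS, VC-HIT, L1-HIT, VC-HIT, VC-HIT]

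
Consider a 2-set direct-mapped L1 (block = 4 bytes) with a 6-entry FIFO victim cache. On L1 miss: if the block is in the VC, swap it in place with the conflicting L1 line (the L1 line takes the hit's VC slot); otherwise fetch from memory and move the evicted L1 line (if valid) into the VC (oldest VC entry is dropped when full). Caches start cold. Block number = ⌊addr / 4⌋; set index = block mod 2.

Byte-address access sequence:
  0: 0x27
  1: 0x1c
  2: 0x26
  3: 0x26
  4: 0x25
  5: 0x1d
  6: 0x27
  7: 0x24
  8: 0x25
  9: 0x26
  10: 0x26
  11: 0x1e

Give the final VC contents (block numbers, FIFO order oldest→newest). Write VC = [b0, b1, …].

0: 0x27 (blk 9, set 1) → MISS  vc=[]
1: 0x1c (blk 7, set 1) → MISS  vc=[9]
2: 0x26 (blk 9, set 1) → VC-HIT  vc=[7]
3: 0x26 (blk 9, set 1) → L1-HIT  vc=[7]
4: 0x25 (blk 9, set 1) → L1-HIT  vc=[7]
5: 0x1d (blk 7, set 1) → VC-HIT  vc=[9]
6: 0x27 (blk 9, set 1) → VC-HIT  vc=[7]
7: 0x24 (blk 9, set 1) → L1-HIT  vc=[7]
8: 0x25 (blk 9, set 1) → L1-HIT  vc=[7]
9: 0x26 (blk 9, set 1) → L1-HIT  vc=[7]
10: 0x26 (blk 9, set 1) → L1-HIT  vc=[7]
11: 0x1e (blk 7, set 1) → VC-HIT  vc=[9]

VC = [9]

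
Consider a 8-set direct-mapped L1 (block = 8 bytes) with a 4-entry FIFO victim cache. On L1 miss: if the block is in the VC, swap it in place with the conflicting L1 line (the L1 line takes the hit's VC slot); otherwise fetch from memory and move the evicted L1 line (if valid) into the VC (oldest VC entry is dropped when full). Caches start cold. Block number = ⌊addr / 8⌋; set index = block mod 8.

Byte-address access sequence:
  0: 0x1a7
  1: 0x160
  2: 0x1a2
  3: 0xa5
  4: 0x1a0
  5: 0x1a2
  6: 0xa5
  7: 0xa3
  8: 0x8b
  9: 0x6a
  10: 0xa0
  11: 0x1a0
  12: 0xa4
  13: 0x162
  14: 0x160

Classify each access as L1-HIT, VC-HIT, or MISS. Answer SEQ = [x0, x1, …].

0: 0x1a7 (blk 52, set 4) → MISS  vc=[]
1: 0x160 (blk 44, set 4) → MISS  vc=[52]
2: 0x1a2 (blk 52, set 4) → VC-HIT  vc=[44]
3: 0xa5 (blk 20, set 4) → MISS  vc=[44, 52]
4: 0x1a0 (blk 52, set 4) → VC-HIT  vc=[44, 20]
5: 0x1a2 (blk 52, set 4) → L1-HIT  vc=[44, 20]
6: 0xa5 (blk 20, set 4) → VC-HIT  vc=[44, 52]
7: 0xa3 (blk 20, set 4) → L1-HIT  vc=[44, 52]
8: 0x8b (blk 17, set 1) → MISS  vc=[44, 52]
9: 0x6a (blk 13, set 5) → MISS  vc=[44, 52]
10: 0xa0 (blk 20, set 4) → L1-HIT  vc=[44, 52]
11: 0x1a0 (blk 52, set 4) → VC-HIT  vc=[44, 20]
12: 0xa4 (blk 20, set 4) → VC-HIT  vc=[44, 52]
13: 0x162 (blk 44, set 4) → VC-HIT  vc=[20, 52]
14: 0x160 (blk 44, set 4) → L1-HIT  vc=[20, 52]

SEQ = [MISS, MISS, VC-HIT, MISS, VC-HIT, L1-HIT, VC-HIT, L1-HIT, MISS, MISS, L1-HIT, VC-HIT, VC-HIT, VC-HIT, L1-HIT]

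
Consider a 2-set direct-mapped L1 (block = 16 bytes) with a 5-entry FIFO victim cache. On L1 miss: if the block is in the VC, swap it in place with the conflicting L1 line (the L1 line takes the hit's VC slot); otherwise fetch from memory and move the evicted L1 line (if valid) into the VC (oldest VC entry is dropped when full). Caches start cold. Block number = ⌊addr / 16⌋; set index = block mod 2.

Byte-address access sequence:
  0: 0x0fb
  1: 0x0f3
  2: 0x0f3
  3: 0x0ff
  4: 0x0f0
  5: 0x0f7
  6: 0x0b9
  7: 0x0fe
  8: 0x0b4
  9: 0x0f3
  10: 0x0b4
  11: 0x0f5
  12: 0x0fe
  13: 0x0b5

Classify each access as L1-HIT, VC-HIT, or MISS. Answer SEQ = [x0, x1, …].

0: 0xfb (blk 15, set 1) → MISS  vc=[]
1: 0xf3 (blk 15, set 1) → L1-HIT  vc=[]
2: 0xf3 (blk 15, set 1) → L1-HIT  vc=[]
3: 0xff (blk 15, set 1) → L1-HIT  vc=[]
4: 0xf0 (blk 15, set 1) → L1-HIT  vc=[]
5: 0xf7 (blk 15, set 1) → L1-HIT  vc=[]
6: 0xb9 (blk 11, set 1) → MISS  vc=[15]
7: 0xfe (blk 15, set 1) → VC-HIT  vc=[11]
8: 0xb4 (blk 11, set 1) → VC-HIT  vc=[15]
9: 0xf3 (blk 15, set 1) → VC-HIT  vc=[11]
10: 0xb4 (blk 11, set 1) → VC-HIT  vc=[15]
11: 0xf5 (blk 15, set 1) → VC-HIT  vc=[11]
12: 0xfe (blk 15, set 1) → L1-HIT  vc=[11]
13: 0xb5 (blk 11, set 1) → VC-HIT  vc=[15]

SEQ = [MISS, L1-HIT, L1-HIT, L1-HIT, L1-HIT, L1-HIT, MISS, VC-HIT, VC-HIT, VC-HIT, VC-HIT, VC-HIT, L1-HIT, VC-HIT]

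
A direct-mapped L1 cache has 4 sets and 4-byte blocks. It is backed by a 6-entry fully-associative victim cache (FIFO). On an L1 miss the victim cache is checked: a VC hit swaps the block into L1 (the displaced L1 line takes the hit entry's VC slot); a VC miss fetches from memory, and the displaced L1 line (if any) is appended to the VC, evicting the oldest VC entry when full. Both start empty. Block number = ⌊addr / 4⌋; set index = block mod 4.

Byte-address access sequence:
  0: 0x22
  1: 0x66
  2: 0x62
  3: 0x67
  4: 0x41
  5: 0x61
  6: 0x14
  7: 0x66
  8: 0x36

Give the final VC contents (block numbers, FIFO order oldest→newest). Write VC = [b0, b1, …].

#0 0x22→b8/s0 MISS; vc=[]
#1 0x66→b25/s1 MISS; vc=[]
#2 0x62→b24/s0 MISS; vc=[8]
#3 0x67→b25/s1 L1-HIT; vc=[8]
#4 0x41→b16/s0 MISS; vc=[8,24]
#5 0x61→b24/s0 VC-HIT; vc=[8,16]
#6 0x14→b5/s1 MISS; vc=[8,16,25]
#7 0x66→b25/s1 VC-HIT; vc=[8,16,5]
#8 0x36→b13/s1 MISS; vc=[8,16,5,25]

VC = [8, 16, 5, 25]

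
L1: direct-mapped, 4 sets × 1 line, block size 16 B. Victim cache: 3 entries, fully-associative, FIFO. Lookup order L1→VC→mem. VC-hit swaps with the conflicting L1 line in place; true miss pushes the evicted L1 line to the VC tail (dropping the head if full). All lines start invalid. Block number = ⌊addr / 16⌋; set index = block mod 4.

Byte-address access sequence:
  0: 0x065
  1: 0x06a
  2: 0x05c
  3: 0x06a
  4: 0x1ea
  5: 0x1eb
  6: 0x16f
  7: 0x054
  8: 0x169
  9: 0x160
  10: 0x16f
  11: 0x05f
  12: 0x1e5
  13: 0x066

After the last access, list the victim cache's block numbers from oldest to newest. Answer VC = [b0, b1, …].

VC = [30, 22]

#0 0x65→b6/s2 MISS; vc=[]
#1 0x6a→b6/s2 L1-HIT; vc=[]
#2 0x5c→b5/s1 MISS; vc=[]
#3 0x6a→b6/s2 L1-HIT; vc=[]
#4 0x1ea→b30/s2 MISS; vc=[6]
#5 0x1eb→b30/s2 L1-HIT; vc=[6]
#6 0x16f→b22/s2 MISS; vc=[6,30]
#7 0x54→b5/s1 L1-HIT; vc=[6,30]
#8 0x169→b22/s2 L1-HIT; vc=[6,30]
#9 0x160→b22/s2 L1-HIT; vc=[6,30]
#10 0x16f→b22/s2 L1-HIT; vc=[6,30]
#11 0x5f→b5/s1 L1-HIT; vc=[6,30]
#12 0x1e5→b30/s2 VC-HIT; vc=[6,22]
#13 0x66→b6/s2 VC-HIT; vc=[30,22]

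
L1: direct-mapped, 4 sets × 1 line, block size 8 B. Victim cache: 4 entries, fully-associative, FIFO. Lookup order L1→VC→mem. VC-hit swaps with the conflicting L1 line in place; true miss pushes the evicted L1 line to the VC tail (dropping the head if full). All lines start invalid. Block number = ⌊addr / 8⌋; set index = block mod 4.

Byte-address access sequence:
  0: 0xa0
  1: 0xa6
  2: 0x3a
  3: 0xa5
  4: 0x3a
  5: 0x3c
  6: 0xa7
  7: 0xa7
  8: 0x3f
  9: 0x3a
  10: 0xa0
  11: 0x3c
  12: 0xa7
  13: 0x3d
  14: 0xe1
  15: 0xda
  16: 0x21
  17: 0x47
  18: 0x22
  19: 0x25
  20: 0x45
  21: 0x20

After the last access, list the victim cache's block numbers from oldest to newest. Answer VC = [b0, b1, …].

VC = [20, 7, 28, 8]

  [0] addr=0xa0 blk=20 s=0: MISS | VC []
  [1] addr=0xa6 blk=20 s=0: L1-HIT | VC []
  [2] addr=0x3a blk=7 s=3: MISS | VC []
  [3] addr=0xa5 blk=20 s=0: L1-HIT | VC []
  [4] addr=0x3a blk=7 s=3: L1-HIT | VC []
  [5] addr=0x3c blk=7 s=3: L1-HIT | VC []
  [6] addr=0xa7 blk=20 s=0: L1-HIT | VC []
  [7] addr=0xa7 blk=20 s=0: L1-HIT | VC []
  [8] addr=0x3f blk=7 s=3: L1-HIT | VC []
  [9] addr=0x3a blk=7 s=3: L1-HIT | VC []
  [10] addr=0xa0 blk=20 s=0: L1-HIT | VC []
  [11] addr=0x3c blk=7 s=3: L1-HIT | VC []
  [12] addr=0xa7 blk=20 s=0: L1-HIT | VC []
  [13] addr=0x3d blk=7 s=3: L1-HIT | VC []
  [14] addr=0xe1 blk=28 s=0: MISS | VC [20]
  [15] addr=0xda blk=27 s=3: MISS | VC [20, 7]
  [16] addr=0x21 blk=4 s=0: MISS | VC [20, 7, 28]
  [17] addr=0x47 blk=8 s=0: MISS | VC [20, 7, 28, 4]
  [18] addr=0x22 blk=4 s=0: VC-HIT | VC [20, 7, 28, 8]
  [19] addr=0x25 blk=4 s=0: L1-HIT | VC [20, 7, 28, 8]
  [20] addr=0x45 blk=8 s=0: VC-HIT | VC [20, 7, 28, 4]
  [21] addr=0x20 blk=4 s=0: VC-HIT | VC [20, 7, 28, 8]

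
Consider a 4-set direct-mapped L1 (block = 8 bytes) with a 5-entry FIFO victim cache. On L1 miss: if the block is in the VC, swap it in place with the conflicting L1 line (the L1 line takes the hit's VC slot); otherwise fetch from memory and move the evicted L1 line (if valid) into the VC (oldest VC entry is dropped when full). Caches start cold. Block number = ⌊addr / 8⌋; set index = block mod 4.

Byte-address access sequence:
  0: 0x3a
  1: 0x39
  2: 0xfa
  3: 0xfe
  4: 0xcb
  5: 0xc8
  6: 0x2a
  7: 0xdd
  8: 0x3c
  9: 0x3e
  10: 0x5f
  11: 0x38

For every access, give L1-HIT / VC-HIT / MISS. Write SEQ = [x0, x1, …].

SEQ = [MISS, L1-HIT, MISS, L1-HIT, MISS, L1-HIT, MISS, MISS, VC-HIT, L1-HIT, MISS, VC-HIT]

#0 0x3a→b7/s3 MISS; vc=[]
#1 0x39→b7/s3 L1-HIT; vc=[]
#2 0xfa→b31/s3 MISS; vc=[7]
#3 0xfe→b31/s3 L1-HIT; vc=[7]
#4 0xcb→b25/s1 MISS; vc=[7]
#5 0xc8→b25/s1 L1-HIT; vc=[7]
#6 0x2a→b5/s1 MISS; vc=[7,25]
#7 0xdd→b27/s3 MISS; vc=[7,25,31]
#8 0x3c→b7/s3 VC-HIT; vc=[27,25,31]
#9 0x3e→b7/s3 L1-HIT; vc=[27,25,31]
#10 0x5f→b11/s3 MISS; vc=[27,25,31,7]
#11 0x38→b7/s3 VC-HIT; vc=[27,25,31,11]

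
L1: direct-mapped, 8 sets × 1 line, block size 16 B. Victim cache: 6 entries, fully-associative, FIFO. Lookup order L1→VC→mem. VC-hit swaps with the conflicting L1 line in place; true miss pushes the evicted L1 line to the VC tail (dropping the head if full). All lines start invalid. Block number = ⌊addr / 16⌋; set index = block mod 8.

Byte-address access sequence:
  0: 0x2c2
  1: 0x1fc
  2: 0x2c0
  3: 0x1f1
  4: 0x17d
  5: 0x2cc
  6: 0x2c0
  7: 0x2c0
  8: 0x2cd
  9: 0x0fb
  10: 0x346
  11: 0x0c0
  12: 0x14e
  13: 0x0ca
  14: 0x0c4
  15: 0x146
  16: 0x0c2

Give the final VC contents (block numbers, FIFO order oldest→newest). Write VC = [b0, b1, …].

VC = [31, 23, 44, 52, 20]

#0 0x2c2→b44/s4 MISS; vc=[]
#1 0x1fc→b31/s7 MISS; vc=[]
#2 0x2c0→b44/s4 L1-HIT; vc=[]
#3 0x1f1→b31/s7 L1-HIT; vc=[]
#4 0x17d→b23/s7 MISS; vc=[31]
#5 0x2cc→b44/s4 L1-HIT; vc=[31]
#6 0x2c0→b44/s4 L1-HIT; vc=[31]
#7 0x2c0→b44/s4 L1-HIT; vc=[31]
#8 0x2cd→b44/s4 L1-HIT; vc=[31]
#9 0xfb→b15/s7 MISS; vc=[31,23]
#10 0x346→b52/s4 MISS; vc=[31,23,44]
#11 0xc0→b12/s4 MISS; vc=[31,23,44,52]
#12 0x14e→b20/s4 MISS; vc=[31,23,44,52,12]
#13 0xca→b12/s4 VC-HIT; vc=[31,23,44,52,20]
#14 0xc4→b12/s4 L1-HIT; vc=[31,23,44,52,20]
#15 0x146→b20/s4 VC-HIT; vc=[31,23,44,52,12]
#16 0xc2→b12/s4 VC-HIT; vc=[31,23,44,52,20]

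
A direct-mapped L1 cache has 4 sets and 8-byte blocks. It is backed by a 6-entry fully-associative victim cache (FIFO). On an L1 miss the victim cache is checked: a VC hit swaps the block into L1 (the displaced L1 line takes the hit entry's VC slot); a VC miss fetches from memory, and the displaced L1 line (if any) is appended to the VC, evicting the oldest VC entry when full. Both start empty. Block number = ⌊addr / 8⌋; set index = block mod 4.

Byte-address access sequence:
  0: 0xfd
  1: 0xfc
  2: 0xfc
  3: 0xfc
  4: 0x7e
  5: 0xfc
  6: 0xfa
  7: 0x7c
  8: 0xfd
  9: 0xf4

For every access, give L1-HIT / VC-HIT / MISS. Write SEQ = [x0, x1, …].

0: 0xfd (blk 31, set 3) → MISS  vc=[]
1: 0xfc (blk 31, set 3) → L1-HIT  vc=[]
2: 0xfc (blk 31, set 3) → L1-HIT  vc=[]
3: 0xfc (blk 31, set 3) → L1-HIT  vc=[]
4: 0x7e (blk 15, set 3) → MISS  vc=[31]
5: 0xfc (blk 31, set 3) → VC-HIT  vc=[15]
6: 0xfa (blk 31, set 3) → L1-HIT  vc=[15]
7: 0x7c (blk 15, set 3) → VC-HIT  vc=[31]
8: 0xfd (blk 31, set 3) → VC-HIT  vc=[15]
9: 0xf4 (blk 30, set 2) → MISS  vc=[15]

SEQ = [MISS, L1-HIT, L1-HIT, L1-HIT, MISS, VC-HIT, L1-HIT, VC-HIT, VC-HIT, MISS]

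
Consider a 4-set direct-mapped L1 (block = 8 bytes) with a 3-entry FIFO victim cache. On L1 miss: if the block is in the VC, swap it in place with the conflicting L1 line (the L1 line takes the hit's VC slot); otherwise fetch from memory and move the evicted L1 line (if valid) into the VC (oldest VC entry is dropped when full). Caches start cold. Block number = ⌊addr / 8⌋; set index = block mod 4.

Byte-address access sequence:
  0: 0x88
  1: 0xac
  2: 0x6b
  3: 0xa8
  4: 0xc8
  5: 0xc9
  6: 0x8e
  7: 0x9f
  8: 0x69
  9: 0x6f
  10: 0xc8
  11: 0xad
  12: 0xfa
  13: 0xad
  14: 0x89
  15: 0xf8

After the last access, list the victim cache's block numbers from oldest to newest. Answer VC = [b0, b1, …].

VC = [21, 25, 19]

#0 0x88→b17/s1 MISS; vc=[]
#1 0xac→b21/s1 MISS; vc=[17]
#2 0x6b→b13/s1 MISS; vc=[17,21]
#3 0xa8→b21/s1 VC-HIT; vc=[17,13]
#4 0xc8→b25/s1 MISS; vc=[17,13,21]
#5 0xc9→b25/s1 L1-HIT; vc=[17,13,21]
#6 0x8e→b17/s1 VC-HIT; vc=[25,13,21]
#7 0x9f→b19/s3 MISS; vc=[25,13,21]
#8 0x69→b13/s1 VC-HIT; vc=[25,17,21]
#9 0x6f→b13/s1 L1-HIT; vc=[25,17,21]
#10 0xc8→b25/s1 VC-HIT; vc=[13,17,21]
#11 0xad→b21/s1 VC-HIT; vc=[13,17,25]
#12 0xfa→b31/s3 MISS; vc=[17,25,19]
#13 0xad→b21/s1 L1-HIT; vc=[17,25,19]
#14 0x89→b17/s1 VC-HIT; vc=[21,25,19]
#15 0xf8→b31/s3 L1-HIT; vc=[21,25,19]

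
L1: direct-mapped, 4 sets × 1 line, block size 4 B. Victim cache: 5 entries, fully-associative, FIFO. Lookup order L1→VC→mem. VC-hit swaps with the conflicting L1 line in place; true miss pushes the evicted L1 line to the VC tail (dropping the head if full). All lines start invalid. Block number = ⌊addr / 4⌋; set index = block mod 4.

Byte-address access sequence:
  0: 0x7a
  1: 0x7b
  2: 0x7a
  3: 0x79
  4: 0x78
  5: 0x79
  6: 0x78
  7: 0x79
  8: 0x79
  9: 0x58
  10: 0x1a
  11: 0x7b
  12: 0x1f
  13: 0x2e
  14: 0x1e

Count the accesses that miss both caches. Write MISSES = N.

  [0] addr=0x7a blk=30 s=2: MISS | VC []
  [1] addr=0x7b blk=30 s=2: L1-HIT | VC []
  [2] addr=0x7a blk=30 s=2: L1-HIT | VC []
  [3] addr=0x79 blk=30 s=2: L1-HIT | VC []
  [4] addr=0x78 blk=30 s=2: L1-HIT | VC []
  [5] addr=0x79 blk=30 s=2: L1-HIT | VC []
  [6] addr=0x78 blk=30 s=2: L1-HIT | VC []
  [7] addr=0x79 blk=30 s=2: L1-HIT | VC []
  [8] addr=0x79 blk=30 s=2: L1-HIT | VC []
  [9] addr=0x58 blk=22 s=2: MISS | VC [30]
  [10] addr=0x1a blk=6 s=2: MISS | VC [30, 22]
  [11] addr=0x7b blk=30 s=2: VC-HIT | VC [6, 22]
  [12] addr=0x1f blk=7 s=3: MISS | VC [6, 22]
  [13] addr=0x2e blk=11 s=3: MISS | VC [6, 22, 7]
  [14] addr=0x1e blk=7 s=3: VC-HIT | VC [6, 22, 11]

MISSES = 5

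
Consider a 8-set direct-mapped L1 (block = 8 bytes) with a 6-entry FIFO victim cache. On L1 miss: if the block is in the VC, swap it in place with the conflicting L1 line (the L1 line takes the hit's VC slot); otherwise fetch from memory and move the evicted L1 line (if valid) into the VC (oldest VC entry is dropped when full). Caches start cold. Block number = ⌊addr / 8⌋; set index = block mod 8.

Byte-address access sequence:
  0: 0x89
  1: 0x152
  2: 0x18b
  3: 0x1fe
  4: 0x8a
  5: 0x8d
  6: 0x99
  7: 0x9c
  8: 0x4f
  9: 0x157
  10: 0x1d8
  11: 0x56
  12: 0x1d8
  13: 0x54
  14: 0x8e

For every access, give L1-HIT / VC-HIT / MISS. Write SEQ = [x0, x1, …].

0: 0x89 (blk 17, set 1) → MISS  vc=[]
1: 0x152 (blk 42, set 2) → MISS  vc=[]
2: 0x18b (blk 49, set 1) → MISS  vc=[17]
3: 0x1fe (blk 63, set 7) → MISS  vc=[17]
4: 0x8a (blk 17, set 1) → VC-HIT  vc=[49]
5: 0x8d (blk 17, set 1) → L1-HIT  vc=[49]
6: 0x99 (blk 19, set 3) → MISS  vc=[49]
7: 0x9c (blk 19, set 3) → L1-HIT  vc=[49]
8: 0x4f (blk 9, set 1) → MISS  vc=[49, 17]
9: 0x157 (blk 42, set 2) → L1-HIT  vc=[49, 17]
10: 0x1d8 (blk 59, set 3) → MISS  vc=[49, 17, 19]
11: 0x56 (blk 10, set 2) → MISS  vc=[49, 17, 19, 42]
12: 0x1d8 (blk 59, set 3) → L1-HIT  vc=[49, 17, 19, 42]
13: 0x54 (blk 10, set 2) → L1-HIT  vc=[49, 17, 19, 42]
14: 0x8e (blk 17, set 1) → VC-HIT  vc=[49, 9, 19, 42]

SEQ = [MISS, MISS, MISS, MISS, VC-HIT, L1-HIT, MISS, L1-HIT, MISS, L1-HIT, MISS, MISS, L1-HIT, L1-HIT, VC-HIT]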